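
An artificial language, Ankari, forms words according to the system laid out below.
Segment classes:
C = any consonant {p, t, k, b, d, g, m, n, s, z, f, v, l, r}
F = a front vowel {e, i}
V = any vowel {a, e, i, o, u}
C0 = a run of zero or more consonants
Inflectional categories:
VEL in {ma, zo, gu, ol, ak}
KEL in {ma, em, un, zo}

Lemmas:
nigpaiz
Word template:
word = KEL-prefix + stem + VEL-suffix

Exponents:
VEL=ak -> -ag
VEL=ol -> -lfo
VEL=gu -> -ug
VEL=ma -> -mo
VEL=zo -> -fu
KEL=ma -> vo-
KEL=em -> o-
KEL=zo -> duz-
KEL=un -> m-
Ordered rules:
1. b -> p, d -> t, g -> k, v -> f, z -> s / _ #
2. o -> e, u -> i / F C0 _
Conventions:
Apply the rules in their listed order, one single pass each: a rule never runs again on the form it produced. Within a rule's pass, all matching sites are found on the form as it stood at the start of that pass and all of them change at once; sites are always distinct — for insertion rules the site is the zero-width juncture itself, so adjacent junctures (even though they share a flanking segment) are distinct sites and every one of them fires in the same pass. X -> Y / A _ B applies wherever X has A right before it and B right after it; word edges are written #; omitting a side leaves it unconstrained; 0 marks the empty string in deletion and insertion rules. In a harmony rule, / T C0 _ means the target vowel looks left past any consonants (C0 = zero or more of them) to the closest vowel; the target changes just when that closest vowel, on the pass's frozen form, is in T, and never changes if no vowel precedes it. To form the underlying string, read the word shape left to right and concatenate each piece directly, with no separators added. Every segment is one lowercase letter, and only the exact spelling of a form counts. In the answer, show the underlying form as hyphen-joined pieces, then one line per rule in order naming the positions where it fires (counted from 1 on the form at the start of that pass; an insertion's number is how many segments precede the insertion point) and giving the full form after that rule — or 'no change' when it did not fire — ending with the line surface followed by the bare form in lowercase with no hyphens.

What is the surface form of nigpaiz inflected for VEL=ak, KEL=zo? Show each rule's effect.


underlying: duz-nigpaiz-ag
1. b -> p, d -> t, g -> k, v -> f, z -> s / _ #: fires at position(s) 12: duznigpaizak
2. o -> e, u -> i / F C0 _: no change
surface: duznigpaizak


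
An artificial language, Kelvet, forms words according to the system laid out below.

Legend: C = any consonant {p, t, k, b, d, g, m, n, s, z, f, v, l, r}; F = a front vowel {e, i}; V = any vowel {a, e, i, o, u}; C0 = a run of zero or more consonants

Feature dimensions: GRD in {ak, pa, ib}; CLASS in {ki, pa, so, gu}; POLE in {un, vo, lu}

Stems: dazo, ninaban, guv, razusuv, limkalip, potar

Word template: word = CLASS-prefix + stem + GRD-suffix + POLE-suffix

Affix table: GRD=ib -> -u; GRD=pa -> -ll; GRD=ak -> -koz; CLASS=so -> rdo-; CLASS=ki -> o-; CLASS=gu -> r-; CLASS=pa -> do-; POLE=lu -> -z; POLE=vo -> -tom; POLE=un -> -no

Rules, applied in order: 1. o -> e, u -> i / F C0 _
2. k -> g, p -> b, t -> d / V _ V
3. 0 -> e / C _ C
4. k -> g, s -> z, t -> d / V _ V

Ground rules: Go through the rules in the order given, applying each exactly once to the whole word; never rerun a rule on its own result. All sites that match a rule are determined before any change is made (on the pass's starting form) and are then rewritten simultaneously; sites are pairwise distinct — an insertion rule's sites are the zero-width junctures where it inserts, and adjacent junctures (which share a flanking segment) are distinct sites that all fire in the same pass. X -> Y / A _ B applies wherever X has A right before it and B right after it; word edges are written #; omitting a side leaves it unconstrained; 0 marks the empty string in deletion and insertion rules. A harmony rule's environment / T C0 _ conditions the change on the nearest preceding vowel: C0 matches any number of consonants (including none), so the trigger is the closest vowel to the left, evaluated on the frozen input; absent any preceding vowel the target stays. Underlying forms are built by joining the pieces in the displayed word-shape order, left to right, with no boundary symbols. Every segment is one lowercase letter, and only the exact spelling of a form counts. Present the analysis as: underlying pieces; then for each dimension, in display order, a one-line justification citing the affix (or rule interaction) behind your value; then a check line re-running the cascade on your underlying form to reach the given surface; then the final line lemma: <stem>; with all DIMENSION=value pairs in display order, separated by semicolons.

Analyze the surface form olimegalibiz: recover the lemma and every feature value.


underlying: o-limkalip-u-z
GRD=ib - signalled by the affix -u
CLASS=ki - signalled by the affix o-
POLE=lu - signalled by the affix -z
check: olimkalipuz -> olimkalipiz -> olimkalibiz -> olimekalibiz -> olimegalibiz
lemma: limkalip; GRD=ib; CLASS=ki; POLE=lu


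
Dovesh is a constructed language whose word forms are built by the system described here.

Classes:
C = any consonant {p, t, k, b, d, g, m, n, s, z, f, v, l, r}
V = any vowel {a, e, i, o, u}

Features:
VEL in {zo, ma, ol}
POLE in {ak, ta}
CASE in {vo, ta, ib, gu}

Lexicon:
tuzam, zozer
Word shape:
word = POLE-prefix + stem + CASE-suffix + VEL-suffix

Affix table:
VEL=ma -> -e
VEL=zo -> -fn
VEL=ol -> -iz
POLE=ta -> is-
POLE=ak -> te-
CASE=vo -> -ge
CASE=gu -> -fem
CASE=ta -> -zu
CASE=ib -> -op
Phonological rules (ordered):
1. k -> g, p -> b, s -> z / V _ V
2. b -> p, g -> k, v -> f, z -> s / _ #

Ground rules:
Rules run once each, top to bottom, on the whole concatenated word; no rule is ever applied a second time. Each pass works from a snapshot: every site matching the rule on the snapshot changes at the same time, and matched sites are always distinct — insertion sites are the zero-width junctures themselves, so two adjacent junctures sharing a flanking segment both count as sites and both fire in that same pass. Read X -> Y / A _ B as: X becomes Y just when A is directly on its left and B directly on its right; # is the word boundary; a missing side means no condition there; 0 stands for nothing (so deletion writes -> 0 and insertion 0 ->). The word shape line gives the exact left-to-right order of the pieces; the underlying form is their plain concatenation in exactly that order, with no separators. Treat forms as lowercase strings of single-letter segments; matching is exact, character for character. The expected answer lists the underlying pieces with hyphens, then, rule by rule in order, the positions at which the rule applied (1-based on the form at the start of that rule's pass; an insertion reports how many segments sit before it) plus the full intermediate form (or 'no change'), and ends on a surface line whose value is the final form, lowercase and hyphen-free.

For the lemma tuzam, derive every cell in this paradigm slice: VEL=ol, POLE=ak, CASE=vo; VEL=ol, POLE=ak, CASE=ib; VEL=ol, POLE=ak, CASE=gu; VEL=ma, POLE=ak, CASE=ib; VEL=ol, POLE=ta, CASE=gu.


cell VEL=ol, POLE=ak, CASE=vo:
underlying: te-tuzam-ge-iz
1. k -> g, p -> b, s -> z / V _ V: no change
2. b -> p, g -> k, v -> f, z -> s / _ #: fires at position(s) 11: tetuzamgeis
surface: tetuzamgeis

cell VEL=ol, POLE=ak, CASE=ib:
underlying: te-tuzam-op-iz
1. k -> g, p -> b, s -> z / V _ V: fires at position(s) 9: tetuzamobiz
2. b -> p, g -> k, v -> f, z -> s / _ #: fires at position(s) 11: tetuzamobis
surface: tetuzamobis

cell VEL=ol, POLE=ak, CASE=gu:
underlying: te-tuzam-fem-iz
1. k -> g, p -> b, s -> z / V _ V: no change
2. b -> p, g -> k, v -> f, z -> s / _ #: fires at position(s) 12: tetuzamfemis
surface: tetuzamfemis

cell VEL=ma, POLE=ak, CASE=ib:
underlying: te-tuzam-op-e
1. k -> g, p -> b, s -> z / V _ V: fires at position(s) 9: tetuzamobe
2. b -> p, g -> k, v -> f, z -> s / _ #: no change
surface: tetuzamobe

cell VEL=ol, POLE=ta, CASE=gu:
underlying: is-tuzam-fem-iz
1. k -> g, p -> b, s -> z / V _ V: no change
2. b -> p, g -> k, v -> f, z -> s / _ #: fires at position(s) 12: istuzamfemis
surface: istuzamfemis


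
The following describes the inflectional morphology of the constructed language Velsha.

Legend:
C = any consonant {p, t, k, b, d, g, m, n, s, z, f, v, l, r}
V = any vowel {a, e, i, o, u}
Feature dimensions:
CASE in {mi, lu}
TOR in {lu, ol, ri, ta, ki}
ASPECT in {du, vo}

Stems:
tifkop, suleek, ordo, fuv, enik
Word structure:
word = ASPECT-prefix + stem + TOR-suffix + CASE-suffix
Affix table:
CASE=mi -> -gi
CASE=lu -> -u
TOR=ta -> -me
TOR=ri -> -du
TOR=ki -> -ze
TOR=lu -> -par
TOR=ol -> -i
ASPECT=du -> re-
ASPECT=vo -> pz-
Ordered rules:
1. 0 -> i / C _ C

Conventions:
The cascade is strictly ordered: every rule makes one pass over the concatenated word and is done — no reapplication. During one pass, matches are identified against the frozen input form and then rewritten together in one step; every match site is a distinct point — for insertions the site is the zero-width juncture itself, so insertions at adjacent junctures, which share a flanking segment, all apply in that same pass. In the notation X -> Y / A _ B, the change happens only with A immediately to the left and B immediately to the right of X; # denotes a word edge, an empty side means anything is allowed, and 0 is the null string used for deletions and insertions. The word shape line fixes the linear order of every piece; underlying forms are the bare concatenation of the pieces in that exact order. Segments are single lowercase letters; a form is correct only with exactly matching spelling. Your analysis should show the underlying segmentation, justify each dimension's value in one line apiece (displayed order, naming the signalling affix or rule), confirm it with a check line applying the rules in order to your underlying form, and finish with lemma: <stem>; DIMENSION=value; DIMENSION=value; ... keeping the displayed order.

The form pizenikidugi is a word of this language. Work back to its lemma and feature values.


underlying: pz-enik-du-gi
CASE=mi - signalled by the affix -gi
TOR=ri - signalled by the affix -du
ASPECT=vo - signalled by the affix pz-
check: pzenikdugi -> pizenikidugi
lemma: enik; CASE=mi; TOR=ri; ASPECT=vo


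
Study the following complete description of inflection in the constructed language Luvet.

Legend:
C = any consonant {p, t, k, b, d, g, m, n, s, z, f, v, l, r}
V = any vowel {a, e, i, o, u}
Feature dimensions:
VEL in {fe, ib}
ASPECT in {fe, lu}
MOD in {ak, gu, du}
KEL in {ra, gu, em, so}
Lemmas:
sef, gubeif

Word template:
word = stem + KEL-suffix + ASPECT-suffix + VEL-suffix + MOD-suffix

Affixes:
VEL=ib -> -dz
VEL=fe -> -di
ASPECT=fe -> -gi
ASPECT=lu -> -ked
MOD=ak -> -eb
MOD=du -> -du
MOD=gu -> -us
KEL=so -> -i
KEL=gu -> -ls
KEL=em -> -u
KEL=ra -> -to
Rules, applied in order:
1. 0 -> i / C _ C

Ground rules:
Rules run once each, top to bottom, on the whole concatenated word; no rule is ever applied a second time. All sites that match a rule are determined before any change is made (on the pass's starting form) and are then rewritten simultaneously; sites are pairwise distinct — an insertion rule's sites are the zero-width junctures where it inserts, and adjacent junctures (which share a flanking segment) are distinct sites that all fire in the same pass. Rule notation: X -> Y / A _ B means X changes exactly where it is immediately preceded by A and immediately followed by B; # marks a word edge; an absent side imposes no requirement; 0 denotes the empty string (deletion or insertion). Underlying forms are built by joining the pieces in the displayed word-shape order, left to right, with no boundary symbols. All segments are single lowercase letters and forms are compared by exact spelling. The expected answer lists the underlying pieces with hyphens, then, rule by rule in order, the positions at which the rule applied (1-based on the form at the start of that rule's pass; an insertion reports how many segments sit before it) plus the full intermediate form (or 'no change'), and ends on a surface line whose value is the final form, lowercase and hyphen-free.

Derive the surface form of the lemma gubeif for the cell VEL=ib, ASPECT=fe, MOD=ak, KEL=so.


underlying: gubeif-i-gi-dz-eb
1. 0 -> i / C _ C: inserts after position(s) 10: gubeifigidizeb
surface: gubeifigidizeb


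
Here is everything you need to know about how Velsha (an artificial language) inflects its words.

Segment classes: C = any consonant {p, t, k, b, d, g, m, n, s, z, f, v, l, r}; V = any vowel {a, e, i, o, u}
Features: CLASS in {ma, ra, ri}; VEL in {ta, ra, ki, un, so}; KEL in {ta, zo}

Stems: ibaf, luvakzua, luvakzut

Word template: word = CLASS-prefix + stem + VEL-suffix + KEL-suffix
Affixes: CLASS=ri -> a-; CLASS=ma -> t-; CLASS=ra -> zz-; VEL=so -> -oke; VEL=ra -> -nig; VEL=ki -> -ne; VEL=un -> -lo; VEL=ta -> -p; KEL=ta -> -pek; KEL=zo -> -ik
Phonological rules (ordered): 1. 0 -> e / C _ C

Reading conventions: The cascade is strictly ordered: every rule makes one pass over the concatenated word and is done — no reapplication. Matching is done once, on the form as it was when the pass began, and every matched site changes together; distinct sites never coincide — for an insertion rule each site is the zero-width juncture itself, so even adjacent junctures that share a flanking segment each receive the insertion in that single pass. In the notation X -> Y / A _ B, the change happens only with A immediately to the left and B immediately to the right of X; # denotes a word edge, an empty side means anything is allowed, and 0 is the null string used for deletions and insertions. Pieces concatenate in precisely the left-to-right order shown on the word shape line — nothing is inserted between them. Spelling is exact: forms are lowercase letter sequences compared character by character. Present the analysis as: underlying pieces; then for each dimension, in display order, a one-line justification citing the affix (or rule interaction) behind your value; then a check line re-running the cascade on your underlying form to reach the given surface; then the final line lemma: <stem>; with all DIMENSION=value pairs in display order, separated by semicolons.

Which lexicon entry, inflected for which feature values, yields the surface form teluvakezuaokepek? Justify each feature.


underlying: t-luvakzua-oke-pek
CLASS=ma - signalled by the affix t-
VEL=so - signalled by the affix -oke
KEL=ta - signalled by the affix -pek
check: tluvakzuaokepek -> teluvakezuaokepek
lemma: luvakzua; CLASS=ma; VEL=so; KEL=ta


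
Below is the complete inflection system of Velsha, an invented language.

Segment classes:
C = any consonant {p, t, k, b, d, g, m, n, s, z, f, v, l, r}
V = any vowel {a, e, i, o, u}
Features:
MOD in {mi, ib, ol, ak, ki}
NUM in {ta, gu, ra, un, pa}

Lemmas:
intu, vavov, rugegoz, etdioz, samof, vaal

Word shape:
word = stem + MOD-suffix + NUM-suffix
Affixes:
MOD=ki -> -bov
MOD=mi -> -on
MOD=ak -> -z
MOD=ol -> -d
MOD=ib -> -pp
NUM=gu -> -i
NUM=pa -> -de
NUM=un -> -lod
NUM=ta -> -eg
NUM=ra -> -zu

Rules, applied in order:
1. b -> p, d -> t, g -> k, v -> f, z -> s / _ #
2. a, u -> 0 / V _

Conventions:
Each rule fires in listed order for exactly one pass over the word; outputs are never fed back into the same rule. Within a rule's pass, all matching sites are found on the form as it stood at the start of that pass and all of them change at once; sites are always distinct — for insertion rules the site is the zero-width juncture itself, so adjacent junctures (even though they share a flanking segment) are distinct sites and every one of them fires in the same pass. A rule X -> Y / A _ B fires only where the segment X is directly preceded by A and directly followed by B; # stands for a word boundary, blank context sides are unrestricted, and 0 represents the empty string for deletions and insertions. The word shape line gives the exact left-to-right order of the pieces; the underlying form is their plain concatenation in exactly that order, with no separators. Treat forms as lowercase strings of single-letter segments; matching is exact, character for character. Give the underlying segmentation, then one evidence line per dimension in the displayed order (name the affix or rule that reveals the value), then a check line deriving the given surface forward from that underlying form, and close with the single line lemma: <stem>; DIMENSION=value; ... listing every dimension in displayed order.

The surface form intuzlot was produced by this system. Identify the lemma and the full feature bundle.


underlying: intu-z-lod
MOD=ak - signalled by the affix -z
NUM=un - signalled by the affix -lod
check: intuzlod -> intuzlot -> intuzlot
lemma: intu; MOD=ak; NUM=un


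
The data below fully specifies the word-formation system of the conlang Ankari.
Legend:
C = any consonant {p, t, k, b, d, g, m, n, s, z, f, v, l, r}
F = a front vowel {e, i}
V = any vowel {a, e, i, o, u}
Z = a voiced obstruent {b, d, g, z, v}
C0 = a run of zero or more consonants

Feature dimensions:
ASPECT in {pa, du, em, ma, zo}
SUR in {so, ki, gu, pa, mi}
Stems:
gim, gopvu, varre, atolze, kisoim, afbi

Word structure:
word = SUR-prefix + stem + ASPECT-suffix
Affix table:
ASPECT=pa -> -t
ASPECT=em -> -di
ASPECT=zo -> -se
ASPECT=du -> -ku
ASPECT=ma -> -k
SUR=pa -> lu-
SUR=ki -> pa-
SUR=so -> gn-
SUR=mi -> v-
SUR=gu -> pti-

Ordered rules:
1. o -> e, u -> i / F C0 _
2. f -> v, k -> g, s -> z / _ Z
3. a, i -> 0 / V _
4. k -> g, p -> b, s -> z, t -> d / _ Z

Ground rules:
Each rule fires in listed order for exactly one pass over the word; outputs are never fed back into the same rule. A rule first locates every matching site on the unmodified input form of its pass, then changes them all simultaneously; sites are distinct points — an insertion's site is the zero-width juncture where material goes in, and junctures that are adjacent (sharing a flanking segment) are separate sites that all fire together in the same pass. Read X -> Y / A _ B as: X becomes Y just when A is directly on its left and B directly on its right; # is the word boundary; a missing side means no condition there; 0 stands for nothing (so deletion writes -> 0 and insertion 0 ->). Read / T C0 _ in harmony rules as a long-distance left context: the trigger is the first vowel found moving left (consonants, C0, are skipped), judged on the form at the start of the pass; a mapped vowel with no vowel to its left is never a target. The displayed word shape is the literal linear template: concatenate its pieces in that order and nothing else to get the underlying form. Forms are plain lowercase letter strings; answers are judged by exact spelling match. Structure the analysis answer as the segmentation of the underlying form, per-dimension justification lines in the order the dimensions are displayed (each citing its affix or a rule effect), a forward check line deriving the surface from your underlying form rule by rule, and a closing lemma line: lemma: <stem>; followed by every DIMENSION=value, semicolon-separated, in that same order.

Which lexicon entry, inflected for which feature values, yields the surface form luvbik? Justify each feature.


underlying: lu-afbi-k
ASPECT=ma - signalled by the affix -k
SUR=pa - signalled by the affix lu-
check: luafbik -> luafbik -> luavbik -> luvbik -> luvbik
lemma: afbi; ASPECT=ma; SUR=pa


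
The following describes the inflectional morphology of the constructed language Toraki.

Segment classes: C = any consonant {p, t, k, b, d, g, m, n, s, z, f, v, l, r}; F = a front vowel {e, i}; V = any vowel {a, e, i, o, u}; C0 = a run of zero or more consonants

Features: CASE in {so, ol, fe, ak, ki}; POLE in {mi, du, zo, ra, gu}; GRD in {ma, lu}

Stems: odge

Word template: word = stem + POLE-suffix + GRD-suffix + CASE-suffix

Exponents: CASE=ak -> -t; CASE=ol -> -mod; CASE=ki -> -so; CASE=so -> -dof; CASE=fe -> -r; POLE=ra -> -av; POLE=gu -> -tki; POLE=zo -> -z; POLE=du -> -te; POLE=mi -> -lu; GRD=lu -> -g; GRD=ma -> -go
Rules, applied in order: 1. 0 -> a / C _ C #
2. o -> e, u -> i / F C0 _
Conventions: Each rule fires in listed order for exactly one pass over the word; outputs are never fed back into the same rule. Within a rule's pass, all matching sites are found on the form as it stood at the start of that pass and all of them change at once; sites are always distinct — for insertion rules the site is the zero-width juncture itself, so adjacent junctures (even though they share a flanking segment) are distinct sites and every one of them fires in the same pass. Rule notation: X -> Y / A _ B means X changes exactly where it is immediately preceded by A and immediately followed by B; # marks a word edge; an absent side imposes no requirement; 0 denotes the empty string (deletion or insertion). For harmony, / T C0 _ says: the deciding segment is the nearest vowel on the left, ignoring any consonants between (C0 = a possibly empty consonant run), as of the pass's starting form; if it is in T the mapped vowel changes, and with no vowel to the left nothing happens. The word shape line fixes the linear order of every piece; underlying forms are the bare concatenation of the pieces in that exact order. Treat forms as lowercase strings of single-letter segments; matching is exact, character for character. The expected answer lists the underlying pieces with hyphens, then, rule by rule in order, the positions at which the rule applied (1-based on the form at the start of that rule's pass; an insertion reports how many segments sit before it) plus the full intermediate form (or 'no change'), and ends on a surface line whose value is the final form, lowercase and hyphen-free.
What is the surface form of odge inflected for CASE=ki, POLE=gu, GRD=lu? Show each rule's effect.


underlying: odge-tki-g-so
1. 0 -> a / C _ C #: no change
2. o -> e, u -> i / F C0 _: fires at position(s) 10: odgetkigse
surface: odgetkigse


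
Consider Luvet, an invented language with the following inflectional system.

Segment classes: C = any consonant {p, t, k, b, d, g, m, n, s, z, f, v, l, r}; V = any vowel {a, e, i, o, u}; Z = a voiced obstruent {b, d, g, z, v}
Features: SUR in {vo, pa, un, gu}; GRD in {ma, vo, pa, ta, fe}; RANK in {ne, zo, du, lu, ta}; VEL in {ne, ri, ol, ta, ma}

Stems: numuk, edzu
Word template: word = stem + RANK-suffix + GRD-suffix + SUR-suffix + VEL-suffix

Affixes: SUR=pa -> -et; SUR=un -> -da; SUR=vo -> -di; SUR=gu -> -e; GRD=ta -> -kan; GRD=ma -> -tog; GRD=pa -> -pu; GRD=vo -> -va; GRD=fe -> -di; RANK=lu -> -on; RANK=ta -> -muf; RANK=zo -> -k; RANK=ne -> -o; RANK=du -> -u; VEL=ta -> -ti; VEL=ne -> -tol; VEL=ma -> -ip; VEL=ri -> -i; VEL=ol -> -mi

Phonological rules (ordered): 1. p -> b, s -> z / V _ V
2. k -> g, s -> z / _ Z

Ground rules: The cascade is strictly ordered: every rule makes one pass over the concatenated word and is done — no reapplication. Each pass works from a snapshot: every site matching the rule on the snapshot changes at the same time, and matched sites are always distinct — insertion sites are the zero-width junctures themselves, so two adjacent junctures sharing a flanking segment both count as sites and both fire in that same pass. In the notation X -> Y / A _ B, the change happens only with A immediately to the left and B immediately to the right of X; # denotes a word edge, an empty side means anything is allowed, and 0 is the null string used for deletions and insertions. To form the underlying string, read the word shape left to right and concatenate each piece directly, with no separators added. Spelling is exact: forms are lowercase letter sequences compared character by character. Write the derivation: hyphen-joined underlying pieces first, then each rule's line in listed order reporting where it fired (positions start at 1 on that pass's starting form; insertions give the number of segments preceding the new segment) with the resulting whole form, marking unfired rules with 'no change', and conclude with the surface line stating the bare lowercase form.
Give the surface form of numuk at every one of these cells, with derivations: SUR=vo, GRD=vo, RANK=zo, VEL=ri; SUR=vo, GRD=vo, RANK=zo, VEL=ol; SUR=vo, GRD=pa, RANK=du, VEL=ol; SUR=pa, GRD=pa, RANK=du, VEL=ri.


cell SUR=vo, GRD=vo, RANK=zo, VEL=ri:
underlying: numuk-k-va-di-i
1. p -> b, s -> z / V _ V: no change
2. k -> g, s -> z / _ Z: fires at position(s) 6: numukgvadii
surface: numukgvadii

cell SUR=vo, GRD=vo, RANK=zo, VEL=ol:
underlying: numuk-k-va-di-mi
1. p -> b, s -> z / V _ V: no change
2. k -> g, s -> z / _ Z: fires at position(s) 6: numukgvadimi
surface: numukgvadimi

cell SUR=vo, GRD=pa, RANK=du, VEL=ol:
underlying: numuk-u-pu-di-mi
1. p -> b, s -> z / V _ V: fires at position(s) 7: numukubudimi
2. k -> g, s -> z / _ Z: no change
surface: numukubudimi

cell SUR=pa, GRD=pa, RANK=du, VEL=ri:
underlying: numuk-u-pu-et-i
1. p -> b, s -> z / V _ V: fires at position(s) 7: numukubueti
2. k -> g, s -> z / _ Z: no change
surface: numukubueti


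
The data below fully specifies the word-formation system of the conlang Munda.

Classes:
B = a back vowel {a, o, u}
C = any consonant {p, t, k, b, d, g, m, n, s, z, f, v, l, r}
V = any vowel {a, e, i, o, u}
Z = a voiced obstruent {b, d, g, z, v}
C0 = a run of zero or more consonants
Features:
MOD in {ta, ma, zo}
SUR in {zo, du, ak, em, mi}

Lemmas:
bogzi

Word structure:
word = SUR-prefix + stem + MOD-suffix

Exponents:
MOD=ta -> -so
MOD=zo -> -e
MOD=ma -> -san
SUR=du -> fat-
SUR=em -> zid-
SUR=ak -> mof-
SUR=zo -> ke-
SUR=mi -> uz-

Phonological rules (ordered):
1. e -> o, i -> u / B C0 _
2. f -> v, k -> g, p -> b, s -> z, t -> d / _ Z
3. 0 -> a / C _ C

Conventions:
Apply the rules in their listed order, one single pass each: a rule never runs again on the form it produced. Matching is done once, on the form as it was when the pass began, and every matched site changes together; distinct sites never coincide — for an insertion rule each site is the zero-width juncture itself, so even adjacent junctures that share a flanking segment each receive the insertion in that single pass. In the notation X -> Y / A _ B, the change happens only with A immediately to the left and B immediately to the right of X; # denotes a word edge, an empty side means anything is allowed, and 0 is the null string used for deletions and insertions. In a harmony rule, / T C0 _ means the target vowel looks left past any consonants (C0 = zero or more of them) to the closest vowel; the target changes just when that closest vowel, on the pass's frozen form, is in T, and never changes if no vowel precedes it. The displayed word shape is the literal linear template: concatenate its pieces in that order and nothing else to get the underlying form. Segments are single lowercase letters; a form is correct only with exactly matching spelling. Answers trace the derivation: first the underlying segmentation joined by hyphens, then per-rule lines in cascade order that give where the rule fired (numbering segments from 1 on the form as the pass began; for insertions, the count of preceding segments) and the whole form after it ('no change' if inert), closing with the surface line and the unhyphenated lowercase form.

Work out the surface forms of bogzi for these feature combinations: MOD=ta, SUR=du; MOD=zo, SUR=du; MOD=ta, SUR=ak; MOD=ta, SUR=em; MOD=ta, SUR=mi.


cell MOD=ta, SUR=du:
underlying: fat-bogzi-so
1. e -> o, i -> u / B C0 _: fires at position(s) 8: fatbogzuso
2. f -> v, k -> g, p -> b, s -> z, t -> d / _ Z: fires at position(s) 3: fadbogzuso
3. 0 -> a / C _ C: inserts after position(s) 3, 6: fadabogazuso
surface: fadabogazuso

cell MOD=zo, SUR=du:
underlying: fat-bogzi-e
1. e -> o, i -> u / B C0 _: fires at position(s) 8: fatbogzue
2. f -> v, k -> g, p -> b, s -> z, t -> d / _ Z: fires at position(s) 3: fadbogzue
3. 0 -> a / C _ C: inserts after position(s) 3, 6: fadabogazue
surface: fadabogazue

cell MOD=ta, SUR=ak:
underlying: mof-bogzi-so
1. e -> o, i -> u / B C0 _: fires at position(s) 8: mofbogzuso
2. f -> v, k -> g, p -> b, s -> z, t -> d / _ Z: fires at position(s) 3: movbogzuso
3. 0 -> a / C _ C: inserts after position(s) 3, 6: movabogazuso
surface: movabogazuso

cell MOD=ta, SUR=em:
underlying: zid-bogzi-so
1. e -> o, i -> u / B C0 _: fires at position(s) 8: zidbogzuso
2. f -> v, k -> g, p -> b, s -> z, t -> d / _ Z: no change
3. 0 -> a / C _ C: inserts after position(s) 3, 6: zidabogazuso
surface: zidabogazuso

cell MOD=ta, SUR=mi:
underlying: uz-bogzi-so
1. e -> o, i -> u / B C0 _: fires at position(s) 7: uzbogzuso
2. f -> v, k -> g, p -> b, s -> z, t -> d / _ Z: no change
3. 0 -> a / C _ C: inserts after position(s) 2, 5: uzabogazuso
surface: uzabogazuso


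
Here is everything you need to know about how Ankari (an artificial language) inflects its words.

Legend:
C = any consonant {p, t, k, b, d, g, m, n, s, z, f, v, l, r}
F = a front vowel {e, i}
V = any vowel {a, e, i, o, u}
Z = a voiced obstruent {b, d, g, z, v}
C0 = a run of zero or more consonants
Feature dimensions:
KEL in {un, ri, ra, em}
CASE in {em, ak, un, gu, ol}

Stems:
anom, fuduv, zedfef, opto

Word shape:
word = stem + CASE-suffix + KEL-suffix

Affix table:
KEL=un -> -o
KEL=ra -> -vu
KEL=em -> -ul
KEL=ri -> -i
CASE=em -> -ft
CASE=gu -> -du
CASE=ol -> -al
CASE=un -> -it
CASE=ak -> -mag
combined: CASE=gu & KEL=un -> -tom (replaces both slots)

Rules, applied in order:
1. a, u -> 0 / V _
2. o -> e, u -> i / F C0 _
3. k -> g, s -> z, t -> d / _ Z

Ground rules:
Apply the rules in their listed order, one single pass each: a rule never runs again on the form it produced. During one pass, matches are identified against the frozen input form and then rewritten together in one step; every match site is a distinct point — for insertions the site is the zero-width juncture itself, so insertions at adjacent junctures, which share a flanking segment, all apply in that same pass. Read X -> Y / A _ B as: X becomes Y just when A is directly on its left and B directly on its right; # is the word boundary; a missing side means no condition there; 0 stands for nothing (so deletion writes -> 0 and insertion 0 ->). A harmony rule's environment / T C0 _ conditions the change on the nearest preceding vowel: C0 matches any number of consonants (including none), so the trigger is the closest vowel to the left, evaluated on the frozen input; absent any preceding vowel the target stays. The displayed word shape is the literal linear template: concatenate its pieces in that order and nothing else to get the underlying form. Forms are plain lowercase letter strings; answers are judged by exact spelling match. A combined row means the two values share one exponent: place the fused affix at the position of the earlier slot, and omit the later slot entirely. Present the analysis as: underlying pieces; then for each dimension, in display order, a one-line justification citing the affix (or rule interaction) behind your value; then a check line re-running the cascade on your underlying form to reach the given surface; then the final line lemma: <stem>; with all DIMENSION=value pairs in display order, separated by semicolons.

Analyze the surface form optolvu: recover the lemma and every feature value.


underlying: opto-al-vu
KEL=ra - signalled by the affix -vu
CASE=ol - signalled by the affix -al
check: optoalvu -> optolvu -> optolvu -> optolvu
lemma: opto; KEL=ra; CASE=ol


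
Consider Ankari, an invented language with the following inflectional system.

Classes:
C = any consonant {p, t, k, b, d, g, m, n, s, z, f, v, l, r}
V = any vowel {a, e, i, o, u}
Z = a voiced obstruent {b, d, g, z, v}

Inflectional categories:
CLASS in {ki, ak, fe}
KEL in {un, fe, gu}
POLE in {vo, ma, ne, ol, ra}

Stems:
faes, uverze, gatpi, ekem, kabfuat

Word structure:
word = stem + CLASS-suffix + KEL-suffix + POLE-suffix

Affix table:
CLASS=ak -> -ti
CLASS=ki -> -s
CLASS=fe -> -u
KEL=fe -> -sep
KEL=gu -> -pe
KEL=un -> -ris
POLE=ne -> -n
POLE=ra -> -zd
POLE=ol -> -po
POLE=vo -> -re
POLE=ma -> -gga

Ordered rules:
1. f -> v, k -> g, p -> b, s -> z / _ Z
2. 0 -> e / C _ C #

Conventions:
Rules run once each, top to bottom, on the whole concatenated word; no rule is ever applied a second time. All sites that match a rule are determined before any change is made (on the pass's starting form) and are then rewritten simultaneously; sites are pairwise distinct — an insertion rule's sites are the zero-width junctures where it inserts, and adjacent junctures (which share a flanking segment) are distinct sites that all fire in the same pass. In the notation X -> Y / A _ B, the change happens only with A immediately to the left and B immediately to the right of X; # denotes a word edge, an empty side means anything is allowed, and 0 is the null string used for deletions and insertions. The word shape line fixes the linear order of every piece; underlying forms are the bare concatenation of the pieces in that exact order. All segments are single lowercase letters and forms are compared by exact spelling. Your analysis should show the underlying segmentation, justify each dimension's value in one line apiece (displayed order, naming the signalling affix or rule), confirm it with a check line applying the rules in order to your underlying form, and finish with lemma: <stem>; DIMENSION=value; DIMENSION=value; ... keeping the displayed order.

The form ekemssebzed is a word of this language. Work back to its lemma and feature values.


underlying: ekem-s-sep-zd
CLASS=ki - signalled by the affix -s
KEL=fe - signalled by the affix -sep
POLE=ra - signalled by the affix -zd
check: ekemssepzd -> ekemssebzd -> ekemssebzed
lemma: ekem; CLASS=ki; KEL=fe; POLE=ra


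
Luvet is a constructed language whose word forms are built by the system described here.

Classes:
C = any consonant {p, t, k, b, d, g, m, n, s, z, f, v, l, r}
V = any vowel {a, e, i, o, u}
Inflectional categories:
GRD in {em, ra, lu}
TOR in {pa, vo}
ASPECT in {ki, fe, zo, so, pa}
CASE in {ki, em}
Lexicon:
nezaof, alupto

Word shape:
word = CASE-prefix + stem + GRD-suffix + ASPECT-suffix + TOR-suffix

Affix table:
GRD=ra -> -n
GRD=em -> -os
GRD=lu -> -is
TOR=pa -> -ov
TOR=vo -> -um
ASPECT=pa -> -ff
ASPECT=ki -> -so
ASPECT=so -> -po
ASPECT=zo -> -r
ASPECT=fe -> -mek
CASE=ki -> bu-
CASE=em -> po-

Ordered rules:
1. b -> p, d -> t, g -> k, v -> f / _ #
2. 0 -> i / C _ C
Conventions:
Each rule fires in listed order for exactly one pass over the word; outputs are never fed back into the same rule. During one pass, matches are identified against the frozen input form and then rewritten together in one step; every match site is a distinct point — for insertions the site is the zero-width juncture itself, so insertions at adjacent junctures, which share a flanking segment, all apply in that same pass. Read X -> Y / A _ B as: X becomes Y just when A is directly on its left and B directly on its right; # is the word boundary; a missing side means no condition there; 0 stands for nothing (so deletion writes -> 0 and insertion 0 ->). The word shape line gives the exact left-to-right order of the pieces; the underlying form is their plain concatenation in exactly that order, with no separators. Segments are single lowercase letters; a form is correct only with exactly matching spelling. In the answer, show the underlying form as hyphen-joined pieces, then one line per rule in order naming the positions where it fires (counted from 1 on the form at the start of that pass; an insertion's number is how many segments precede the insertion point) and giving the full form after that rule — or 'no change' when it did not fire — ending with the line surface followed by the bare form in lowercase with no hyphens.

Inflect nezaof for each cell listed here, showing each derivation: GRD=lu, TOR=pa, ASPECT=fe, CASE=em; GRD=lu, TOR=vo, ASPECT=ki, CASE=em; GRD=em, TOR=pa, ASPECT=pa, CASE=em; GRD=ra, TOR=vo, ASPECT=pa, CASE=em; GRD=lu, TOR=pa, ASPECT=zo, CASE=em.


cell GRD=lu, TOR=pa, ASPECT=fe, CASE=em:
underlying: po-nezaof-is-mek-ov
1. b -> p, d -> t, g -> k, v -> f / _ #: fires at position(s) 15: ponezaofismekof
2. 0 -> i / C _ C: inserts after position(s) 10: ponezaofisimekof
surface: ponezaofisimekof

cell GRD=lu, TOR=vo, ASPECT=ki, CASE=em:
underlying: po-nezaof-is-so-um
1. b -> p, d -> t, g -> k, v -> f / _ #: no change
2. 0 -> i / C _ C: inserts after position(s) 10: ponezaofisisoum
surface: ponezaofisisoum

cell GRD=em, TOR=pa, ASPECT=pa, CASE=em:
underlying: po-nezaof-os-ff-ov
1. b -> p, d -> t, g -> k, v -> f / _ #: fires at position(s) 14: ponezaofosffof
2. 0 -> i / C _ C: inserts after position(s) 10, 11: ponezaofosififof
surface: ponezaofosififof

cell GRD=ra, TOR=vo, ASPECT=pa, CASE=em:
underlying: po-nezaof-n-ff-um
1. b -> p, d -> t, g -> k, v -> f / _ #: no change
2. 0 -> i / C _ C: inserts after position(s) 8, 9, 10: ponezaofinififum
surface: ponezaofinififum

cell GRD=lu, TOR=pa, ASPECT=zo, CASE=em:
underlying: po-nezaof-is-r-ov
1. b -> p, d -> t, g -> k, v -> f / _ #: fires at position(s) 13: ponezaofisrof
2. 0 -> i / C _ C: inserts after position(s) 10: ponezaofisirof
surface: ponezaofisirof


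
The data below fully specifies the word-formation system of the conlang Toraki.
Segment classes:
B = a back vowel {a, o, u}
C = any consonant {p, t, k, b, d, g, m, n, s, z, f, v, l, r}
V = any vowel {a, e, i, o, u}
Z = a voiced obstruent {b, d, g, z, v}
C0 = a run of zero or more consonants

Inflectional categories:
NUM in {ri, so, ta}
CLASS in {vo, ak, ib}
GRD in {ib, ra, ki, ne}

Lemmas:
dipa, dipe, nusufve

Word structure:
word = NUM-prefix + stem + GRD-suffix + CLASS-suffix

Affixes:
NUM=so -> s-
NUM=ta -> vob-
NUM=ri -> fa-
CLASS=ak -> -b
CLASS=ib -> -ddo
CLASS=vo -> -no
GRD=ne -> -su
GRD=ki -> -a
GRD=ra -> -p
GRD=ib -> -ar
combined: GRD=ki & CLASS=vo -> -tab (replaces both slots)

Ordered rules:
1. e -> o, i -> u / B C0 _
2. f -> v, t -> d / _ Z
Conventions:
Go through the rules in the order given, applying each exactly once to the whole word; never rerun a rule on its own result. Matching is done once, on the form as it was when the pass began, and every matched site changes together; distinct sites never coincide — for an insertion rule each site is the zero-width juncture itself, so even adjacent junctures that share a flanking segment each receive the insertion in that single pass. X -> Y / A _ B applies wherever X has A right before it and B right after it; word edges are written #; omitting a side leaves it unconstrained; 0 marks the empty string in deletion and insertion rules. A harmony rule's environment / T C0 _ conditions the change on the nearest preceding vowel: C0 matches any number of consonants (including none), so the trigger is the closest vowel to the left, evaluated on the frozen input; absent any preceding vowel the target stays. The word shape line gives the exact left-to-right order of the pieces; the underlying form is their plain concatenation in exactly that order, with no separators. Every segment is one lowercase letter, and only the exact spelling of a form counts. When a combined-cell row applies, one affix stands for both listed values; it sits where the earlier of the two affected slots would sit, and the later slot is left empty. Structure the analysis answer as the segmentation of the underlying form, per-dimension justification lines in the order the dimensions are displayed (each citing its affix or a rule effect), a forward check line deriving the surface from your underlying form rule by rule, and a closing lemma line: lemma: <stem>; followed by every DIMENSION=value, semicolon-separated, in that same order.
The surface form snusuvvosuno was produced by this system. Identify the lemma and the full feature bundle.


underlying: s-nusufve-su-no
NUM=so - signalled by the affix s-
CLASS=vo - signalled by the affix -no
GRD=ne - signalled by the affix -su
check: snusufvesuno -> snusufvosuno -> snusuvvosuno
lemma: nusufve; NUM=so; CLASS=vo; GRD=ne


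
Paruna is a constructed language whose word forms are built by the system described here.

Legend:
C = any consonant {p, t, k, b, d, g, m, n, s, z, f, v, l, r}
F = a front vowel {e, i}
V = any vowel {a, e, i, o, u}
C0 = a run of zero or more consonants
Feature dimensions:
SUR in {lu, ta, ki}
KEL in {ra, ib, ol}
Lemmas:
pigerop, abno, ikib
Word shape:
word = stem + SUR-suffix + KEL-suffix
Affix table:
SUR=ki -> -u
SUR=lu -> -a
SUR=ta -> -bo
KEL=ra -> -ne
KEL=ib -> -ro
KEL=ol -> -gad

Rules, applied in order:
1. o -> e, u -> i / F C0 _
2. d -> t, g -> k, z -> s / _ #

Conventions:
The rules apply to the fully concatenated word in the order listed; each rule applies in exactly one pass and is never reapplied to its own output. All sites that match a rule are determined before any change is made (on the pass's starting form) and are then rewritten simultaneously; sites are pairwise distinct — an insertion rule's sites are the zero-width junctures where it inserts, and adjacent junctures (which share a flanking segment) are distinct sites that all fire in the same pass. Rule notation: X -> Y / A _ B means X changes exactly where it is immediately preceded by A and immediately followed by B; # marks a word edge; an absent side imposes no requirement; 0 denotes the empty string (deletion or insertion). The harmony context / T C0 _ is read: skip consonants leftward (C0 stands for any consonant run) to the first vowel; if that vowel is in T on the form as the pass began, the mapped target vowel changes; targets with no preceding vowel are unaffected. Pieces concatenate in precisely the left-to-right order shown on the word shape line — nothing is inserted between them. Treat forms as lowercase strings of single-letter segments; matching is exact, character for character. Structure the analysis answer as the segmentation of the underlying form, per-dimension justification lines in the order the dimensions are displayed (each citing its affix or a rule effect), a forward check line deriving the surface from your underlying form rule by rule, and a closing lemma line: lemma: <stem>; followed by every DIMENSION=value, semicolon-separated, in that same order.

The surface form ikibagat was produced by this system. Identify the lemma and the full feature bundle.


underlying: ikib-a-gad
SUR=lu - signalled by the affix -a
KEL=ol - signalled by the affix -gad
check: ikibagad -> ikibagad -> ikibagat
lemma: ikib; SUR=lu; KEL=ol
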